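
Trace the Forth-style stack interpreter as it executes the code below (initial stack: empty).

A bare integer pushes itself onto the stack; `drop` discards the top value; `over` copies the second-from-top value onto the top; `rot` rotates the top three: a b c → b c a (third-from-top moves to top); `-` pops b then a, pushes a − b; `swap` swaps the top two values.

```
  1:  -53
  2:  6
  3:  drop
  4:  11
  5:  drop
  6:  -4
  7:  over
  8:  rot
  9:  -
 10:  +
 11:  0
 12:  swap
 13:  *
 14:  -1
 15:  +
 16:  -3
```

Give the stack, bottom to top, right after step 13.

-53  → -53
6    → -53 6
drop → -53
11   → -53 11
drop → -53
-4   → -53 -4
over → -53 -4 -53
rot  → -4 -53 -53
-    → -4 0
+    → -4
0    → -4 0
swap → 0 -4
*    → 0

[0]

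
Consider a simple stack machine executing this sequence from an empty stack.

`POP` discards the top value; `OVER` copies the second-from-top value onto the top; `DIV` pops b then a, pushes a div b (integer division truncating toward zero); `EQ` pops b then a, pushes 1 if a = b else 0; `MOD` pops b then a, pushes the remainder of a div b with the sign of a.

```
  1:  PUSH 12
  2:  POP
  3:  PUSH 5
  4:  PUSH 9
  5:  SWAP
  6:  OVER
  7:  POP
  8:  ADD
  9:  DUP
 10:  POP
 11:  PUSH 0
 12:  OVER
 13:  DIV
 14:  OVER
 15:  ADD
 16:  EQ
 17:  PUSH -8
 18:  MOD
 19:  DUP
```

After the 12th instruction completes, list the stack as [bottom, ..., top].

[14, 0, 14]

PUSH 12 : [12]
POP     : []
PUSH 5  : [5]
PUSH 9  : [5, 9]
SWAP    : [9, 5]
OVER    : [9, 5, 9]
POP     : [9, 5]
ADD     : [14]
DUP     : [14, 14]
POP     : [14]
PUSH 0  : [14, 0]
OVER    : [14, 0, 14]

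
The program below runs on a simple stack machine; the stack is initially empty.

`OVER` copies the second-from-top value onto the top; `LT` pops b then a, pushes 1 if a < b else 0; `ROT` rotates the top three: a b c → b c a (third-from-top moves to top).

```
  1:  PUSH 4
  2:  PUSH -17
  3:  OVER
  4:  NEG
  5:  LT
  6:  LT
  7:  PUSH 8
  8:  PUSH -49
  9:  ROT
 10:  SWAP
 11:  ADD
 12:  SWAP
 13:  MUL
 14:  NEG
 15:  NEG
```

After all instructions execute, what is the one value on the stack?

PUSH 4   → 4
PUSH -17 → 4 -17
OVER     → 4 -17 4
NEG      → 4 -17 -4
LT       → 4 1
LT       → 0
PUSH 8   → 0 8
PUSH -49 → 0 8 -49
ROT      → 8 -49 0
SWAP     → 8 0 -49
ADD      → 8 -49
SWAP     → -49 8
MUL      → -392
NEG      → 392
NEG      → -392

-392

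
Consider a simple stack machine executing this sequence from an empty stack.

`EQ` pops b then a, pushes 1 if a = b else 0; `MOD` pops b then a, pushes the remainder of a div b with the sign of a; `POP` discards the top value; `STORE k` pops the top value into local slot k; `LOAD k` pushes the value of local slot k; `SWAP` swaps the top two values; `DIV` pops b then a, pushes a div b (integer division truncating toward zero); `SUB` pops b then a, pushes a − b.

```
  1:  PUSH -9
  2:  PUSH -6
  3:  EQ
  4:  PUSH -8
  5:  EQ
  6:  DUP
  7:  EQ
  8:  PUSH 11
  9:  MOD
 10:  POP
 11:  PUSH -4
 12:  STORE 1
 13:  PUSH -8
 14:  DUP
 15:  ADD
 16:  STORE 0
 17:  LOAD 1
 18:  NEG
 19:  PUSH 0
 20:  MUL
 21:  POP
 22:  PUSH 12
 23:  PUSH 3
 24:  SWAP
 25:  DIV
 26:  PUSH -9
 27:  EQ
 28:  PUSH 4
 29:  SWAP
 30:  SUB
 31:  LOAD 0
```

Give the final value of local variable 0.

-16

PUSH -9 → -9
PUSH -6 → -9 -6
EQ      → 0
PUSH -8 → 0 -8
EQ      → 0
DUP     → 0 0
EQ      → 1
PUSH 11 → 1 11
MOD     → 1
POP     → (empty)
PUSH -4 → -4
STORE 1 → (empty)
PUSH -8 → -8
DUP     → -8 -8
ADD     → -16
STORE 0 → (empty)
LOAD 1  → -4
NEG     → 4
PUSH 0  → 4 0
MUL     → 0
POP     → (empty)
PUSH 12 → 12
PUSH 3  → 12 3
SWAP    → 3 12
DIV     → 0
PUSH -9 → 0 -9
EQ      → 0
PUSH 4  → 0 4
SWAP    → 4 0
SUB     → 4
LOAD 0  → 4 -16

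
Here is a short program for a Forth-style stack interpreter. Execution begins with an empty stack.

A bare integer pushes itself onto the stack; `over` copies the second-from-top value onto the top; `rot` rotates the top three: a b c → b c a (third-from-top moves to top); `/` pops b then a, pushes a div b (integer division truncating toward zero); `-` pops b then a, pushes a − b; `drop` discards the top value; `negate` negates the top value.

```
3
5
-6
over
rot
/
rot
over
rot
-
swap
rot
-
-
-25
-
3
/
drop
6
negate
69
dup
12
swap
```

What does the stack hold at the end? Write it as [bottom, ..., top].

3      → [3]
5      → [3, 5]
-6     → [3, 5, -6]
over   → [3, 5, -6, 5]
rot    → [3, -6, 5, 5]
/      → [3, -6, 1]
rot    → [-6, 1, 3]
over   → [-6, 1, 3, 1]
rot    → [-6, 3, 1, 1]
-      → [-6, 3, 0]
swap   → [-6, 0, 3]
rot    → [0, 3, -6]
-      → [0, 9]
-      → [-9]
-25    → [-9, -25]
-      → [16]
3      → [16, 3]
/      → [5]
drop   → []
6      → [6]
negate → [-6]
69     → [-6, 69]
dup    → [-6, 69, 69]
12     → [-6, 69, 69, 12]
swap   → [-6, 69, 12, 69]

[-6, 69, 12, 69]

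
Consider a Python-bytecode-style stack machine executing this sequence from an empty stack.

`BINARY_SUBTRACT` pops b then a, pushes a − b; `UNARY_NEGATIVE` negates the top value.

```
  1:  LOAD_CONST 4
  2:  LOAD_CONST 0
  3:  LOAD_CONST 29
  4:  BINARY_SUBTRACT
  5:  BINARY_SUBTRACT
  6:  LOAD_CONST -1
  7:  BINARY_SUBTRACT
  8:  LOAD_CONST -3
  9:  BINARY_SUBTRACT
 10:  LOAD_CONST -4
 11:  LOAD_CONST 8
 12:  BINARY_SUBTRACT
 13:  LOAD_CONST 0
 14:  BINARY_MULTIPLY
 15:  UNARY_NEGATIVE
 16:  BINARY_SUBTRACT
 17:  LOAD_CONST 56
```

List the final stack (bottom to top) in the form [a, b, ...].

[37, 56]

LOAD_CONST 4     [4]
LOAD_CONST 0     [4, 0]
LOAD_CONST 29    [4, 0, 29]
BINARY_SUBTRACT  [4, -29]
BINARY_SUBTRACT  [33]
LOAD_CONST -1    [33, -1]
BINARY_SUBTRACT  [34]
LOAD_CONST -3    [34, -3]
BINARY_SUBTRACT  [37]
LOAD_CONST -4    [37, -4]
LOAD_CONST 8     [37, -4, 8]
BINARY_SUBTRACT  [37, -12]
LOAD_CONST 0     [37, -12, 0]
BINARY_MULTIPLY  [37, 0]
UNARY_NEGATIVE   [37, 0]
BINARY_SUBTRACT  [37]
LOAD_CONST 56    [37, 56]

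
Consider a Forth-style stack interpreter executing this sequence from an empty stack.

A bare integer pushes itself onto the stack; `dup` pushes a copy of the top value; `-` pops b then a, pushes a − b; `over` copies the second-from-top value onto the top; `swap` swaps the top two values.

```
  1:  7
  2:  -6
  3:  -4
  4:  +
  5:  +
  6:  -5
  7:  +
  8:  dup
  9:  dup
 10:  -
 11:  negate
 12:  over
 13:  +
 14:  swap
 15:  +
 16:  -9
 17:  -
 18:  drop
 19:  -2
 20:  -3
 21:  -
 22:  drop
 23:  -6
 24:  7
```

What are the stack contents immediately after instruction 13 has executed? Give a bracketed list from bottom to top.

[-8, -8]

7      : [7]
-6     : [7, -6]
-4     : [7, -6, -4]
+      : [7, -10]
+      : [-3]
-5     : [-3, -5]
+      : [-8]
dup    : [-8, -8]
dup    : [-8, -8, -8]
-      : [-8, 0]
negate : [-8, 0]
over   : [-8, 0, -8]
+      : [-8, -8]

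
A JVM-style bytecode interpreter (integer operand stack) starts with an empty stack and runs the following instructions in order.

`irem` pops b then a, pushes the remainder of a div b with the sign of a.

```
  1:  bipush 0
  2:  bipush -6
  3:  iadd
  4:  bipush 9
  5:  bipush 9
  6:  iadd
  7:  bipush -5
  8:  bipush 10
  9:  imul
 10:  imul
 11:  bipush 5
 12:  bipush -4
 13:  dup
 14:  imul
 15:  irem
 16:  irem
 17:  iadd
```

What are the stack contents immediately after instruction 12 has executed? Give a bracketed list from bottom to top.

bipush 0   0
bipush -6  0 -6
iadd       -6
bipush 9   -6 9
bipush 9   -6 9 9
iadd       -6 18
bipush -5  -6 18 -5
bipush 10  -6 18 -5 10
imul       -6 18 -50
imul       -6 -900
bipush 5   -6 -900 5
bipush -4  -6 -900 5 -4

[-6, -900, 5, -4]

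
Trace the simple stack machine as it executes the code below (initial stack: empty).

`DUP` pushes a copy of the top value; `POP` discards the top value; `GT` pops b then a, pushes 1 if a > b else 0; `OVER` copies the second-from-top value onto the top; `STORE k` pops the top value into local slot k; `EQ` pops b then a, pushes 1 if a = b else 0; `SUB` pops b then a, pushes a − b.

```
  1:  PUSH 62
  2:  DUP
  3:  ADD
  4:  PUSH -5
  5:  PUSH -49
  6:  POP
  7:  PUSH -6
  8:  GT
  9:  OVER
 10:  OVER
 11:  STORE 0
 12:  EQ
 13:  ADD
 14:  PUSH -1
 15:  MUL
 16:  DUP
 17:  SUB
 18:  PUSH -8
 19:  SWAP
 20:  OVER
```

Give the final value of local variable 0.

1

PUSH 62  → 62
DUP      → 62 62
ADD      → 124
PUSH -5  → 124 -5
PUSH -49 → 124 -5 -49
POP      → 124 -5
PUSH -6  → 124 -5 -6
GT       → 124 1
OVER     → 124 1 124
OVER     → 124 1 124 1
STORE 0  → 124 1 124
EQ       → 124 0
ADD      → 124
PUSH -1  → 124 -1
MUL      → -124
DUP      → -124 -124
SUB      → 0
PUSH -8  → 0 -8
SWAP     → -8 0
OVER     → -8 0 -8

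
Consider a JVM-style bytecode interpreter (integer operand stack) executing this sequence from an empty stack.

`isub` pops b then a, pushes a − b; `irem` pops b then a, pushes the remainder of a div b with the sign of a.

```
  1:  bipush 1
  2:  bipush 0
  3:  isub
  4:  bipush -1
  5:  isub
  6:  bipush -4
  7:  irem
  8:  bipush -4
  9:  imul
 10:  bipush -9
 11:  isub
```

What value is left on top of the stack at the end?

1

bipush 1  → 1
bipush 0  → 1 0
isub      → 1
bipush -1 → 1 -1
isub      → 2
bipush -4 → 2 -4
irem      → 2
bipush -4 → 2 -4
imul      → -8
bipush -9 → -8 -9
isub      → 1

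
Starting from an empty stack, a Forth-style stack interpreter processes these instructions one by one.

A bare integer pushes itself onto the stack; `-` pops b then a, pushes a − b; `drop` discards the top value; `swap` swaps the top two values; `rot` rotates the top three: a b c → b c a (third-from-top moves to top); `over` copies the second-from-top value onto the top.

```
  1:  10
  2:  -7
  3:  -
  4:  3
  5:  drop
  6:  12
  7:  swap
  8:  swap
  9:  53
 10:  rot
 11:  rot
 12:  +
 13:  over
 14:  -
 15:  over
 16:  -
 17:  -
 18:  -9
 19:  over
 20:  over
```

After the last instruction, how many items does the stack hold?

4

10    10
-7    10 -7
-     17
3     17 3
drop  17
12    17 12
swap  12 17
swap  17 12
53    17 12 53
rot   12 53 17
rot   53 17 12
+     53 29
over  53 29 53
-     53 -24
over  53 -24 53
-     53 -77
-     130
-9    130 -9
over  130 -9 130
over  130 -9 130 -9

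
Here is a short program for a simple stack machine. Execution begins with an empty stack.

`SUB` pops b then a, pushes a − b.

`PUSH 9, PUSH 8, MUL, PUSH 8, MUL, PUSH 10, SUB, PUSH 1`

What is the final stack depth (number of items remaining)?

PUSH 9  : 9
PUSH 8  : 9 8
MUL     : 72
PUSH 8  : 72 8
MUL     : 576
PUSH 10 : 576 10
SUB     : 566
PUSH 1  : 566 1

2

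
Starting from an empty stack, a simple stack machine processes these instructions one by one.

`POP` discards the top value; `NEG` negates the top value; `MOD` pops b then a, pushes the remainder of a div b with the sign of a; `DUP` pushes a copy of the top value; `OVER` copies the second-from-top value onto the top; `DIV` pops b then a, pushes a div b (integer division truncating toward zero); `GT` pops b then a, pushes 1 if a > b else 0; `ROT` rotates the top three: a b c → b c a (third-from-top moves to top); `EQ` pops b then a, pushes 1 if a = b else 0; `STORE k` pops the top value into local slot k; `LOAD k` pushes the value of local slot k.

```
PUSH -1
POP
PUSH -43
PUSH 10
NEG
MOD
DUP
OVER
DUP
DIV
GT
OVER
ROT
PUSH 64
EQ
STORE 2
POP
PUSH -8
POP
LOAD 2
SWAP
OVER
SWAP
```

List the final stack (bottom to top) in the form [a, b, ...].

[0, 0, 0]

PUSH -1   [-1]
POP       []
PUSH -43  [-43]
PUSH 10   [-43, 10]
NEG       [-43, -10]
MOD       [-3]
DUP       [-3, -3]
OVER      [-3, -3, -3]
DUP       [-3, -3, -3, -3]
DIV       [-3, -3, 1]
GT        [-3, 0]
OVER      [-3, 0, -3]
ROT       [0, -3, -3]
PUSH 64   [0, -3, -3, 64]
EQ        [0, -3, 0]
STORE 2   [0, -3]
POP       [0]
PUSH -8   [0, -8]
POP       [0]
LOAD 2    [0, 0]
SWAP      [0, 0]
OVER      [0, 0, 0]
SWAP      [0, 0, 0]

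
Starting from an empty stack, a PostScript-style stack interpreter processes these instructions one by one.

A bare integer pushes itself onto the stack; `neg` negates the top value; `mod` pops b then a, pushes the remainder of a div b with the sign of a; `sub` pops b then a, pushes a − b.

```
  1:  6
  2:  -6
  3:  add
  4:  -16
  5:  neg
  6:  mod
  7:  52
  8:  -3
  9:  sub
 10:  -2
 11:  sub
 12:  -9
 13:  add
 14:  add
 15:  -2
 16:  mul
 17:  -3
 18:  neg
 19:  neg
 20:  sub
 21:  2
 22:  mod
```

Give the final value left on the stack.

6   : 6
-6  : 6 -6
add : 0
-16 : 0 -16
neg : 0 16
mod : 0
52  : 0 52
-3  : 0 52 -3
sub : 0 55
-2  : 0 55 -2
sub : 0 57
-9  : 0 57 -9
add : 0 48
add : 48
-2  : 48 -2
mul : -96
-3  : -96 -3
neg : -96 3
neg : -96 -3
sub : -93
2   : -93 2
mod : -1

-1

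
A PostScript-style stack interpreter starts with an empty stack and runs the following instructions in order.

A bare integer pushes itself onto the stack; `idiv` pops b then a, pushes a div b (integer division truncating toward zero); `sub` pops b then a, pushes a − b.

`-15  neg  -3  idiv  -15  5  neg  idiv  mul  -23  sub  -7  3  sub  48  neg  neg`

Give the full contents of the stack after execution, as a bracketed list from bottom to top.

-15  → [-15]
neg  → [15]
-3   → [15, -3]
idiv → [-5]
-15  → [-5, -15]
5    → [-5, -15, 5]
neg  → [-5, -15, -5]
idiv → [-5, 3]
mul  → [-15]
-23  → [-15, -23]
sub  → [8]
-7   → [8, -7]
3    → [8, -7, 3]
sub  → [8, -10]
48   → [8, -10, 48]
neg  → [8, -10, -48]
neg  → [8, -10, 48]

[8, -10, 48]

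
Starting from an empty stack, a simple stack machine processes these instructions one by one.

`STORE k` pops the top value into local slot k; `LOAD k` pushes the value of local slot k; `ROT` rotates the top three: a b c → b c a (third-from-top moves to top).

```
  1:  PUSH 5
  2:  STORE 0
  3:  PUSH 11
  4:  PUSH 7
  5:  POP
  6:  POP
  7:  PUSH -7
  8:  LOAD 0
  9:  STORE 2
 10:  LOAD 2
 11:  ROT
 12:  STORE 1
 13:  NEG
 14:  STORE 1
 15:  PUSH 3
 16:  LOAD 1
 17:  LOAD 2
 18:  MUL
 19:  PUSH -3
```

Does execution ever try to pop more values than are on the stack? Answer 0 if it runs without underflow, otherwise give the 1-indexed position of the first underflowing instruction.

PUSH 5  : [5]
STORE 0 : []
PUSH 11 : [11]
PUSH 7  : [11, 7]
POP     : [11]
POP     : []
PUSH -7 : [-7]
LOAD 0  : [-7, 5]
STORE 2 : [-7]
LOAD 2  : [-7, 5]
ROT  — needs 3 operands, stack has 2 → underflow

11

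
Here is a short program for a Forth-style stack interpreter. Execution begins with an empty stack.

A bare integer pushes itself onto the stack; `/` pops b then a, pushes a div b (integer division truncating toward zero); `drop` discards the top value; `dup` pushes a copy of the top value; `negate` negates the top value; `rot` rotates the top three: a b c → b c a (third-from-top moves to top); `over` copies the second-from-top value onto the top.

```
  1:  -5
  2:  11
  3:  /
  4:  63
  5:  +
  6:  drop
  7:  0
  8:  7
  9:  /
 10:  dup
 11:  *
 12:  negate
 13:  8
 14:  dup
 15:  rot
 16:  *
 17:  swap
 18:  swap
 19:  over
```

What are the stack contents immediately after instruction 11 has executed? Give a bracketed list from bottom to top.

-5   → [-5]
11   → [-5, 11]
/    → [0]
63   → [0, 63]
+    → [63]
drop → []
0    → [0]
7    → [0, 7]
/    → [0]
dup  → [0, 0]
*    → [0]

[0]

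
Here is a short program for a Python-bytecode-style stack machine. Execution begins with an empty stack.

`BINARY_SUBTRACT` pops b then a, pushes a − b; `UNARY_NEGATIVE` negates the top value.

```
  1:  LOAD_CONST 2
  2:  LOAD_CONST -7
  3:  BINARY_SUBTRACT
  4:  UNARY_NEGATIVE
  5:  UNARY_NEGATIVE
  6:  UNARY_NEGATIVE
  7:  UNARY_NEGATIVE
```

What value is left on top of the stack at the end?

LOAD_CONST 2    : [2]
LOAD_CONST -7   : [2, -7]
BINARY_SUBTRACT : [9]
UNARY_NEGATIVE  : [-9]
UNARY_NEGATIVE  : [9]
UNARY_NEGATIVE  : [-9]
UNARY_NEGATIVE  : [9]

9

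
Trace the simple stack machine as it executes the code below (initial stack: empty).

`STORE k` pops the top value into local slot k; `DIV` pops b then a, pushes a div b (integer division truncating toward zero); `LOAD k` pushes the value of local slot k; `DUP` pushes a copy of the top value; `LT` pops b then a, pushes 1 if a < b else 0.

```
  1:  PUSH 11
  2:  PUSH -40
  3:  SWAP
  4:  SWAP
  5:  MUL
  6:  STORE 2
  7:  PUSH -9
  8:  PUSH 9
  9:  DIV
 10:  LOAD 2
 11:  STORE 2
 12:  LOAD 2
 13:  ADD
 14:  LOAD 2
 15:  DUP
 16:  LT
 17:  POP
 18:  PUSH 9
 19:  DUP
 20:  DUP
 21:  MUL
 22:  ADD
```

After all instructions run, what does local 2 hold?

-440

PUSH 11  → 11
PUSH -40 → 11 -40
SWAP     → -40 11
SWAP     → 11 -40
MUL      → -440
STORE 2  → (empty)
PUSH -9  → -9
PUSH 9   → -9 9
DIV      → -1
LOAD 2   → -1 -440
STORE 2  → -1
LOAD 2   → -1 -440
ADD      → -441
LOAD 2   → -441 -440
DUP      → -441 -440 -440
LT       → -441 0
POP      → -441
PUSH 9   → -441 9
DUP      → -441 9 9
DUP      → -441 9 9 9
MUL      → -441 9 81
ADD      → -441 90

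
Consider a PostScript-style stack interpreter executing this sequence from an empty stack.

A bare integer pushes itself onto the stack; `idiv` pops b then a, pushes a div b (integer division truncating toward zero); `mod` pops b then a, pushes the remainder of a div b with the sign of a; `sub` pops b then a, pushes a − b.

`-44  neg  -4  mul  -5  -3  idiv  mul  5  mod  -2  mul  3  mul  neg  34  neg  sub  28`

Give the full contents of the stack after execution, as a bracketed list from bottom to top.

[28, 28]

-44  → [-44]
neg  → [44]
-4   → [44, -4]
mul  → [-176]
-5   → [-176, -5]
-3   → [-176, -5, -3]
idiv → [-176, 1]
mul  → [-176]
5    → [-176, 5]
mod  → [-1]
-2   → [-1, -2]
mul  → [2]
3    → [2, 3]
mul  → [6]
neg  → [-6]
34   → [-6, 34]
neg  → [-6, -34]
sub  → [28]
28   → [28, 28]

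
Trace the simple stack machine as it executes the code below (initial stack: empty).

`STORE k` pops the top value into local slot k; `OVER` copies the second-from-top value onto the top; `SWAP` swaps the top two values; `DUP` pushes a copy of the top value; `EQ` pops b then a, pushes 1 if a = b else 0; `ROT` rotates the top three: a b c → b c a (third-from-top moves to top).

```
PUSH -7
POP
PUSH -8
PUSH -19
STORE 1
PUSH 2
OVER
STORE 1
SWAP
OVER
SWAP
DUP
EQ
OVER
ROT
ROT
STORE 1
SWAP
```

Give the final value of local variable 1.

PUSH -7  → -7
POP      → (empty)
PUSH -8  → -8
PUSH -19 → -8 -19
STORE 1  → -8
PUSH 2   → -8 2
OVER     → -8 2 -8
STORE 1  → -8 2
SWAP     → 2 -8
OVER     → 2 -8 2
SWAP     → 2 2 -8
DUP      → 2 2 -8 -8
EQ       → 2 2 1
OVER     → 2 2 1 2
ROT      → 2 1 2 2
ROT      → 2 2 2 1
STORE 1  → 2 2 2
SWAP     → 2 2 2

1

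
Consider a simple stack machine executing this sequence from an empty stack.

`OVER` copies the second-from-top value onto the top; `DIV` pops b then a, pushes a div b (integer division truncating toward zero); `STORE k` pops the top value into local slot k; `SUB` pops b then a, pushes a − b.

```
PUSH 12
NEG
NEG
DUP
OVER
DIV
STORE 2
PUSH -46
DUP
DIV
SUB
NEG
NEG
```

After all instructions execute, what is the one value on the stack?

11

PUSH 12  -> [12]
NEG      -> [-12]
NEG      -> [12]
DUP      -> [12, 12]
OVER     -> [12, 12, 12]
DIV      -> [12, 1]
STORE 2  -> [12]
PUSH -46 -> [12, -46]
DUP      -> [12, -46, -46]
DIV      -> [12, 1]
SUB      -> [11]
NEG      -> [-11]
NEG      -> [11]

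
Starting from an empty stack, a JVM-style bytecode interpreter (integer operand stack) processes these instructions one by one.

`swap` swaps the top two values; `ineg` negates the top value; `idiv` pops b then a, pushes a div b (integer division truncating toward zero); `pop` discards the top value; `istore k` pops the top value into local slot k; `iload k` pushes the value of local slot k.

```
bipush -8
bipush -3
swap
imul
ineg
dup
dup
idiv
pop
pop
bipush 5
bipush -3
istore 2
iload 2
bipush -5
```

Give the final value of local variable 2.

bipush -8 -> [-8]
bipush -3 -> [-8, -3]
swap      -> [-3, -8]
imul      -> [24]
ineg      -> [-24]
dup       -> [-24, -24]
dup       -> [-24, -24, -24]
idiv      -> [-24, 1]
pop       -> [-24]
pop       -> []
bipush 5  -> [5]
bipush -3 -> [5, -3]
istore 2  -> [5]
iload 2   -> [5, -3]
bipush -5 -> [5, -3, -5]

-3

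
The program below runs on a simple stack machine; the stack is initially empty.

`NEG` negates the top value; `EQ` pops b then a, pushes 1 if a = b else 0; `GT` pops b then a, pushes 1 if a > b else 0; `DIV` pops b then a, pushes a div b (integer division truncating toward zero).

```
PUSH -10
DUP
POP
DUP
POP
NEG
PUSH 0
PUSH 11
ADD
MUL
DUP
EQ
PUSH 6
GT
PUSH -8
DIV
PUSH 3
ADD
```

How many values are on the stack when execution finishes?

1

PUSH -10 → [-10]
DUP      → [-10, -10]
POP      → [-10]
DUP      → [-10, -10]
POP      → [-10]
NEG      → [10]
PUSH 0   → [10, 0]
PUSH 11  → [10, 0, 11]
ADD      → [10, 11]
MUL      → [110]
DUP      → [110, 110]
EQ       → [1]
PUSH 6   → [1, 6]
GT       → [0]
PUSH -8  → [0, -8]
DIV      → [0]
PUSH 3   → [0, 3]
ADD      → [3]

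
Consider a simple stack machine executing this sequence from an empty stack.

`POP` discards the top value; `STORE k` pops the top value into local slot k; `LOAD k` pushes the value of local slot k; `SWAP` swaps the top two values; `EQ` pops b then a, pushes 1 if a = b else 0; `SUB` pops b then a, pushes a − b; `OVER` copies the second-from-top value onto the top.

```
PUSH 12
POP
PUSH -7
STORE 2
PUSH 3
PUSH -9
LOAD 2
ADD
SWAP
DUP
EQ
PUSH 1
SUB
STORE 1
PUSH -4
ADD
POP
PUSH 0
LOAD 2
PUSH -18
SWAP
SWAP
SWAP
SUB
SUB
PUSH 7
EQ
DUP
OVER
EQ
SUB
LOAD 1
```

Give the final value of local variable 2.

PUSH 12  : 12
POP      : (empty)
PUSH -7  : -7
STORE 2  : (empty)
PUSH 3   : 3
PUSH -9  : 3 -9
LOAD 2   : 3 -9 -7
ADD      : 3 -16
SWAP     : -16 3
DUP      : -16 3 3
EQ       : -16 1
PUSH 1   : -16 1 1
SUB      : -16 0
STORE 1  : -16
PUSH -4  : -16 -4
ADD      : -20
POP      : (empty)
PUSH 0   : 0
LOAD 2   : 0 -7
PUSH -18 : 0 -7 -18
SWAP     : 0 -18 -7
SWAP     : 0 -7 -18
SWAP     : 0 -18 -7
SUB      : 0 -11
SUB      : 11
PUSH 7   : 11 7
EQ       : 0
DUP      : 0 0
OVER     : 0 0 0
EQ       : 0 1
SUB      : -1
LOAD 1   : -1 0

-7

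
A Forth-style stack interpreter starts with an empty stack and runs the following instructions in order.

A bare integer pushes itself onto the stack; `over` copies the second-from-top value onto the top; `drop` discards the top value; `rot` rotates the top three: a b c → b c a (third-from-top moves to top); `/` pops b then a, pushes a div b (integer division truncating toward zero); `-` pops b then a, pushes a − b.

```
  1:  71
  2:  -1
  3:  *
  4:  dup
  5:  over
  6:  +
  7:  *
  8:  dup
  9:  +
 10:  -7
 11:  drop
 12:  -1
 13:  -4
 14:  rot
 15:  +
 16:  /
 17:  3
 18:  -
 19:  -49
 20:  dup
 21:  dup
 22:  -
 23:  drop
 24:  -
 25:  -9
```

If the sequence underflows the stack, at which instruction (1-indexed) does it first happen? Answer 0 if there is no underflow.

0

71    71
-1    71 -1
*     -71
dup   -71 -71
over  -71 -71 -71
+     -71 -142
*     10082
dup   10082 10082
+     20164
-7    20164 -7
drop  20164
-1    20164 -1
-4    20164 -1 -4
rot   -1 -4 20164
+     -1 20160
/     0
3     0 3
-     -3
-49   -3 -49
dup   -3 -49 -49
dup   -3 -49 -49 -49
-     -3 -49 0
drop  -3 -49
-     46
-9    46 -9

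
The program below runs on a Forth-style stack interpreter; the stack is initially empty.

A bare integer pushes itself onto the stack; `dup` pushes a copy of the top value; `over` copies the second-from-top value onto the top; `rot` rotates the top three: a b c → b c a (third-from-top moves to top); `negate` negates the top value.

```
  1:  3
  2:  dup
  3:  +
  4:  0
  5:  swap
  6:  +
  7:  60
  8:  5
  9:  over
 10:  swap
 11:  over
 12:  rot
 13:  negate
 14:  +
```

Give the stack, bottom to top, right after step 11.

3     [3]
dup   [3, 3]
+     [6]
0     [6, 0]
swap  [0, 6]
+     [6]
60    [6, 60]
5     [6, 60, 5]
over  [6, 60, 5, 60]
swap  [6, 60, 60, 5]
over  [6, 60, 60, 5, 60]

[6, 60, 60, 5, 60]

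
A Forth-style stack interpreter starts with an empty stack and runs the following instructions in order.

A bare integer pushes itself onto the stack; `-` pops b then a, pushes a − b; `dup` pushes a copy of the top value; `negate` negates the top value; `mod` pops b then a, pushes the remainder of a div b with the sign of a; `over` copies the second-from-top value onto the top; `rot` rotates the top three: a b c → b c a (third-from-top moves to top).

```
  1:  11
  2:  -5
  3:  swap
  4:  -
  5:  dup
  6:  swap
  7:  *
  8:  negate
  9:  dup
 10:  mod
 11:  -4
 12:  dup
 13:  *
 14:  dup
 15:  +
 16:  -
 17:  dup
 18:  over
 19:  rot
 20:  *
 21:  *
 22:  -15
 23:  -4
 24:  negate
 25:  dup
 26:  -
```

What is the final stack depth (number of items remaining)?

11      [11]
-5      [11, -5]
swap    [-5, 11]
-       [-16]
dup     [-16, -16]
swap    [-16, -16]
*       [256]
negate  [-256]
dup     [-256, -256]
mod     [0]
-4      [0, -4]
dup     [0, -4, -4]
*       [0, 16]
dup     [0, 16, 16]
+       [0, 32]
-       [-32]
dup     [-32, -32]
over    [-32, -32, -32]
rot     [-32, -32, -32]
*       [-32, 1024]
*       [-32768]
-15     [-32768, -15]
-4      [-32768, -15, -4]
negate  [-32768, -15, 4]
dup     [-32768, -15, 4, 4]
-       [-32768, -15, 0]

3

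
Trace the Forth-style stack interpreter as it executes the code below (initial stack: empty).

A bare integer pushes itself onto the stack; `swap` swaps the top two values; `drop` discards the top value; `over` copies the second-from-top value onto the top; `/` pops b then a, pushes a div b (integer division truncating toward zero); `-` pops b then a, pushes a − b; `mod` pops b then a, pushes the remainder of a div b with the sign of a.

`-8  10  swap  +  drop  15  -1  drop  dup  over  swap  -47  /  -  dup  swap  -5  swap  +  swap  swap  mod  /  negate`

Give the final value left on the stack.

-3

-8     -> [-8]
10     -> [-8, 10]
swap   -> [10, -8]
+      -> [2]
drop   -> []
15     -> [15]
-1     -> [15, -1]
drop   -> [15]
dup    -> [15, 15]
over   -> [15, 15, 15]
swap   -> [15, 15, 15]
-47    -> [15, 15, 15, -47]
/      -> [15, 15, 0]
-      -> [15, 15]
dup    -> [15, 15, 15]
swap   -> [15, 15, 15]
-5     -> [15, 15, 15, -5]
swap   -> [15, 15, -5, 15]
+      -> [15, 15, 10]
swap   -> [15, 10, 15]
swap   -> [15, 15, 10]
mod    -> [15, 5]
/      -> [3]
negate -> [-3]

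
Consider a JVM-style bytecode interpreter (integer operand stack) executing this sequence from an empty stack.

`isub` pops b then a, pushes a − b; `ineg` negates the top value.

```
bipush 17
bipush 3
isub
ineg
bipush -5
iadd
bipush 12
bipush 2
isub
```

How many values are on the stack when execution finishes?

2

bipush 17 -> [17]
bipush 3  -> [17, 3]
isub      -> [14]
ineg      -> [-14]
bipush -5 -> [-14, -5]
iadd      -> [-19]
bipush 12 -> [-19, 12]
bipush 2  -> [-19, 12, 2]
isub      -> [-19, 10]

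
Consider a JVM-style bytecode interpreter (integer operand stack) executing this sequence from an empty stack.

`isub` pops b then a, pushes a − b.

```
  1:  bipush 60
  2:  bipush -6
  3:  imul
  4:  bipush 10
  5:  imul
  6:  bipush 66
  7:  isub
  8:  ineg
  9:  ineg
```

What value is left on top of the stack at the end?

bipush 60 → [60]
bipush -6 → [60, -6]
imul      → [-360]
bipush 10 → [-360, 10]
imul      → [-3600]
bipush 66 → [-3600, 66]
isub      → [-3666]
ineg      → [3666]
ineg      → [-3666]

-3666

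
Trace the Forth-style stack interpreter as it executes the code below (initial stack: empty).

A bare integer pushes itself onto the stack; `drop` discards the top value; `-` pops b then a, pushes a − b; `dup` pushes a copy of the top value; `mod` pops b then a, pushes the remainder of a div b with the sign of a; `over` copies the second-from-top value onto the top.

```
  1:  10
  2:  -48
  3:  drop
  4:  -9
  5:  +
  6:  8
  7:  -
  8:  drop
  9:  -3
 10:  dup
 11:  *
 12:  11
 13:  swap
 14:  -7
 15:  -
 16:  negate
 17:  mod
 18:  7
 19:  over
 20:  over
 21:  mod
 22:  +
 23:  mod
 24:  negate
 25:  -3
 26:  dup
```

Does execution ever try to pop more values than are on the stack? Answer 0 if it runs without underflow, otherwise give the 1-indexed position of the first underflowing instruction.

0

10     → [10]
-48    → [10, -48]
drop   → [10]
-9     → [10, -9]
+      → [1]
8      → [1, 8]
-      → [-7]
drop   → []
-3     → [-3]
dup    → [-3, -3]
*      → [9]
11     → [9, 11]
swap   → [11, 9]
-7     → [11, 9, -7]
-      → [11, 16]
negate → [11, -16]
mod    → [11]
7      → [11, 7]
over   → [11, 7, 11]
over   → [11, 7, 11, 7]
mod    → [11, 7, 4]
+      → [11, 11]
mod    → [0]
negate → [0]
-3     → [0, -3]
dup    → [0, -3, -3]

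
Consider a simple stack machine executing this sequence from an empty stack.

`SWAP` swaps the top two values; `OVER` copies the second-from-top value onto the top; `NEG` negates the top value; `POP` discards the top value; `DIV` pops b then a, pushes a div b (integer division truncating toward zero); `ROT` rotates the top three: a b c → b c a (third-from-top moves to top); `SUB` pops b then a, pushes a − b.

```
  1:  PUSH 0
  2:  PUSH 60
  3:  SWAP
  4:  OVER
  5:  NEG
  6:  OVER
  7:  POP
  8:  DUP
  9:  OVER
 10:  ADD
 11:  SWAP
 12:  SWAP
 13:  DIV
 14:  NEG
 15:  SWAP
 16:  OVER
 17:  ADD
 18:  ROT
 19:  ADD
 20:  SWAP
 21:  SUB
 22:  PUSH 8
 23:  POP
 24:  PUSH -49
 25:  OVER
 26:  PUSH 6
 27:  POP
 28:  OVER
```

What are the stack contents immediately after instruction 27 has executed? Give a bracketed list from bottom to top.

[60, -49, 60]

PUSH 0   : [0]
PUSH 60  : [0, 60]
SWAP     : [60, 0]
OVER     : [60, 0, 60]
NEG      : [60, 0, -60]
OVER     : [60, 0, -60, 0]
POP      : [60, 0, -60]
DUP      : [60, 0, -60, -60]
OVER     : [60, 0, -60, -60, -60]
ADD      : [60, 0, -60, -120]
SWAP     : [60, 0, -120, -60]
SWAP     : [60, 0, -60, -120]
DIV      : [60, 0, 0]
NEG      : [60, 0, 0]
SWAP     : [60, 0, 0]
OVER     : [60, 0, 0, 0]
ADD      : [60, 0, 0]
ROT      : [0, 0, 60]
ADD      : [0, 60]
SWAP     : [60, 0]
SUB      : [60]
PUSH 8   : [60, 8]
POP      : [60]
PUSH -49 : [60, -49]
OVER     : [60, -49, 60]
PUSH 6   : [60, -49, 60, 6]
POP      : [60, -49, 60]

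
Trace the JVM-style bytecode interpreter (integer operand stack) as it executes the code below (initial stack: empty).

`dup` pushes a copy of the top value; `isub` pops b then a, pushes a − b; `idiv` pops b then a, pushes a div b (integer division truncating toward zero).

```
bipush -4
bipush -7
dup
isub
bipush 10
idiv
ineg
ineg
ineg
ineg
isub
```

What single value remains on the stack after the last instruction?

bipush -4  [-4]
bipush -7  [-4, -7]
dup        [-4, -7, -7]
isub       [-4, 0]
bipush 10  [-4, 0, 10]
idiv       [-4, 0]
ineg       [-4, 0]
ineg       [-4, 0]
ineg       [-4, 0]
ineg       [-4, 0]
isub       [-4]

-4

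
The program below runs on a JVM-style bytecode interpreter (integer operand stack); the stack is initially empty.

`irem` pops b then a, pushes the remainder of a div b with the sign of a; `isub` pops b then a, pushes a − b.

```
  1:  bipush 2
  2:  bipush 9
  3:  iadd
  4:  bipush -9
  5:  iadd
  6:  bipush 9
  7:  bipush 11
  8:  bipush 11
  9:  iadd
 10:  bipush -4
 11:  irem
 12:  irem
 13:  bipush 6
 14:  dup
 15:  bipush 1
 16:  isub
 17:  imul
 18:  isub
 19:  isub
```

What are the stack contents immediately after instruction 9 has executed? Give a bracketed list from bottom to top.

[2, 9, 22]

bipush 2  -> [2]
bipush 9  -> [2, 9]
iadd      -> [11]
bipush -9 -> [11, -9]
iadd      -> [2]
bipush 9  -> [2, 9]
bipush 11 -> [2, 9, 11]
bipush 11 -> [2, 9, 11, 11]
iadd      -> [2, 9, 22]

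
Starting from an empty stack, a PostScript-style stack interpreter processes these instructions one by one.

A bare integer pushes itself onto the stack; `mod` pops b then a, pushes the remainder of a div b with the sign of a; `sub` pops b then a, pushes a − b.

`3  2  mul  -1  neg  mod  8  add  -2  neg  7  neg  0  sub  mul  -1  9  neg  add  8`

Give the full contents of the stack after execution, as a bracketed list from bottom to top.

[8, -14, -10, 8]

3   → [3]
2   → [3, 2]
mul → [6]
-1  → [6, -1]
neg → [6, 1]
mod → [0]
8   → [0, 8]
add → [8]
-2  → [8, -2]
neg → [8, 2]
7   → [8, 2, 7]
neg → [8, 2, -7]
0   → [8, 2, -7, 0]
sub → [8, 2, -7]
mul → [8, -14]
-1  → [8, -14, -1]
9   → [8, -14, -1, 9]
neg → [8, -14, -1, -9]
add → [8, -14, -10]
8   → [8, -14, -10, 8]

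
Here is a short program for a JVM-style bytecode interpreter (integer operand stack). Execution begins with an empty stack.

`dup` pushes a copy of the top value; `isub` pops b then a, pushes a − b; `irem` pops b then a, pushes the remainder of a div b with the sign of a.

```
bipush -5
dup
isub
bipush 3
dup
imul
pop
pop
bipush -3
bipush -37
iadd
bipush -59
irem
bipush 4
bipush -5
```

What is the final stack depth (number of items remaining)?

bipush -5  → [-5]
dup        → [-5, -5]
isub       → [0]
bipush 3   → [0, 3]
dup        → [0, 3, 3]
imul       → [0, 9]
pop        → [0]
pop        → []
bipush -3  → [-3]
bipush -37 → [-3, -37]
iadd       → [-40]
bipush -59 → [-40, -59]
irem       → [-40]
bipush 4   → [-40, 4]
bipush -5  → [-40, 4, -5]

3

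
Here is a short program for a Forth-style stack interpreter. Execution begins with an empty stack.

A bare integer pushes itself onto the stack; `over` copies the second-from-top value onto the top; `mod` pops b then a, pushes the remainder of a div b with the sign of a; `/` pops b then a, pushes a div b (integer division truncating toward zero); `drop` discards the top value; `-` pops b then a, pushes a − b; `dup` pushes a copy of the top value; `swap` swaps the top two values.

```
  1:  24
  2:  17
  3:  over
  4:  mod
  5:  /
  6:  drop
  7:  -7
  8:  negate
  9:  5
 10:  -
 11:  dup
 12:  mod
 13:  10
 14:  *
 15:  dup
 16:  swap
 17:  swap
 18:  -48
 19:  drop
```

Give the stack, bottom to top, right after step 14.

24     : [24]
17     : [24, 17]
over   : [24, 17, 24]
mod    : [24, 17]
/      : [1]
drop   : []
-7     : [-7]
negate : [7]
5      : [7, 5]
-      : [2]
dup    : [2, 2]
mod    : [0]
10     : [0, 10]
*      : [0]

[0]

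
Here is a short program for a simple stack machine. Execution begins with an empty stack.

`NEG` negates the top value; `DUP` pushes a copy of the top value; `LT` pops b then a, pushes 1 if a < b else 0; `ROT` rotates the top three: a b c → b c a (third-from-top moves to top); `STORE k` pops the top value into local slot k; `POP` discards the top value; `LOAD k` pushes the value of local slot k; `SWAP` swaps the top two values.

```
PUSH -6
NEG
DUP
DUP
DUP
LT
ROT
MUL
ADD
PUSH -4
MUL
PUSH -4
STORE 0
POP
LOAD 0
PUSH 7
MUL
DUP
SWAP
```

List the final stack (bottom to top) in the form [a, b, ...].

PUSH -6 → [-6]
NEG     → [6]
DUP     → [6, 6]
DUP     → [6, 6, 6]
DUP     → [6, 6, 6, 6]
LT      → [6, 6, 0]
ROT     → [6, 0, 6]
MUL     → [6, 0]
ADD     → [6]
PUSH -4 → [6, -4]
MUL     → [-24]
PUSH -4 → [-24, -4]
STORE 0 → [-24]
POP     → []
LOAD 0  → [-4]
PUSH 7  → [-4, 7]
MUL     → [-28]
DUP     → [-28, -28]
SWAP    → [-28, -28]

[-28, -28]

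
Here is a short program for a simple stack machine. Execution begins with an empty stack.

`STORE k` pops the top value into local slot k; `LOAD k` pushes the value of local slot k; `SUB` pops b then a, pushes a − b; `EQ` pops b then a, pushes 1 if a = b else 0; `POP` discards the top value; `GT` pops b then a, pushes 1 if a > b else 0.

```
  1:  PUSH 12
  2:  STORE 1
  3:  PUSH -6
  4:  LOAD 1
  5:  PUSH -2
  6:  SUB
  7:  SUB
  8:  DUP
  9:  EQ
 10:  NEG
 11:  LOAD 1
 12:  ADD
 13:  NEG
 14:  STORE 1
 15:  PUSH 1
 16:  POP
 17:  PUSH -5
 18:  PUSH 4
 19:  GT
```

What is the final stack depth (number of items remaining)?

1

PUSH 12 → 12
STORE 1 → (empty)
PUSH -6 → -6
LOAD 1  → -6 12
PUSH -2 → -6 12 -2
SUB     → -6 14
SUB     → -20
DUP     → -20 -20
EQ      → 1
NEG     → -1
LOAD 1  → -1 12
ADD     → 11
NEG     → -11
STORE 1 → (empty)
PUSH 1  → 1
POP     → (empty)
PUSH -5 → -5
PUSH 4  → -5 4
GT      → 0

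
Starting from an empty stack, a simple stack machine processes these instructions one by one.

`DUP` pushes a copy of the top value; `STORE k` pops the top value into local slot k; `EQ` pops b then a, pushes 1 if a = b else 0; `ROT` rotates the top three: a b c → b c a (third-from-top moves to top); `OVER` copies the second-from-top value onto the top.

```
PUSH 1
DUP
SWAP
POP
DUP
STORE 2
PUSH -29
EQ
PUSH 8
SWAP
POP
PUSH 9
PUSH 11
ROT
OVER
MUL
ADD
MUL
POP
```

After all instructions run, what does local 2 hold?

PUSH 1   → [1]
DUP      → [1, 1]
SWAP     → [1, 1]
POP      → [1]
DUP      → [1, 1]
STORE 2  → [1]
PUSH -29 → [1, -29]
EQ       → [0]
PUSH 8   → [0, 8]
SWAP     → [8, 0]
POP      → [8]
PUSH 9   → [8, 9]
PUSH 11  → [8, 9, 11]
ROT      → [9, 11, 8]
OVER     → [9, 11, 8, 11]
MUL      → [9, 11, 88]
ADD      → [9, 99]
MUL      → [891]
POP      → []

1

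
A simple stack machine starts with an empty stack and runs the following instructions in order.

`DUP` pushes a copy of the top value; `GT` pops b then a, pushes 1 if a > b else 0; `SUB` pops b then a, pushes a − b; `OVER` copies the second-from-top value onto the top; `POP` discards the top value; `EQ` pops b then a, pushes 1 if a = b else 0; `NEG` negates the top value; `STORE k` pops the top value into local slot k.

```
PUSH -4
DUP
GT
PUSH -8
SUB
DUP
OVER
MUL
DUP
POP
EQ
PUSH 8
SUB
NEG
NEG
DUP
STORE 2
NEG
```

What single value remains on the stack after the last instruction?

8

PUSH -4  [-4]
DUP      [-4, -4]
GT       [0]
PUSH -8  [0, -8]
SUB      [8]
DUP      [8, 8]
OVER     [8, 8, 8]
MUL      [8, 64]
DUP      [8, 64, 64]
POP      [8, 64]
EQ       [0]
PUSH 8   [0, 8]
SUB      [-8]
NEG      [8]
NEG      [-8]
DUP      [-8, -8]
STORE 2  [-8]
NEG      [8]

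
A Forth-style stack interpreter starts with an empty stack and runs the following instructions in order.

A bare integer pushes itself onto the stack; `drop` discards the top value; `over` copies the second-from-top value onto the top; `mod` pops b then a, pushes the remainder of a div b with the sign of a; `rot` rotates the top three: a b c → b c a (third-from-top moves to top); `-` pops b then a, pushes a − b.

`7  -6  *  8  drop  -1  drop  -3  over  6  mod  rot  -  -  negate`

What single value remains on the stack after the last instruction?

7       [7]
-6      [7, -6]
*       [-42]
8       [-42, 8]
drop    [-42]
-1      [-42, -1]
drop    [-42]
-3      [-42, -3]
over    [-42, -3, -42]
6       [-42, -3, -42, 6]
mod     [-42, -3, 0]
rot     [-3, 0, -42]
-       [-3, 42]
-       [-45]
negate  [45]

45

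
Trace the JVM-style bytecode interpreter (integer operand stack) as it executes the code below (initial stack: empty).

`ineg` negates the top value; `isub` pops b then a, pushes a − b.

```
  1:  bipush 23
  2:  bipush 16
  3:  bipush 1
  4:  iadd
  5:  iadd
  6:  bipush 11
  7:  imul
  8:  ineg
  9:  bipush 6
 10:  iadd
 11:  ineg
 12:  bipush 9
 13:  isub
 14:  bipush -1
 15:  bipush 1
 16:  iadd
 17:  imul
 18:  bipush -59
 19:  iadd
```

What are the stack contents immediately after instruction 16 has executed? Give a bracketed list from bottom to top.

[425, 0]

bipush 23 -> 23
bipush 16 -> 23 16
bipush 1  -> 23 16 1
iadd      -> 23 17
iadd      -> 40
bipush 11 -> 40 11
imul      -> 440
ineg      -> -440
bipush 6  -> -440 6
iadd      -> -434
ineg      -> 434
bipush 9  -> 434 9
isub      -> 425
bipush -1 -> 425 -1
bipush 1  -> 425 -1 1
iadd      -> 425 0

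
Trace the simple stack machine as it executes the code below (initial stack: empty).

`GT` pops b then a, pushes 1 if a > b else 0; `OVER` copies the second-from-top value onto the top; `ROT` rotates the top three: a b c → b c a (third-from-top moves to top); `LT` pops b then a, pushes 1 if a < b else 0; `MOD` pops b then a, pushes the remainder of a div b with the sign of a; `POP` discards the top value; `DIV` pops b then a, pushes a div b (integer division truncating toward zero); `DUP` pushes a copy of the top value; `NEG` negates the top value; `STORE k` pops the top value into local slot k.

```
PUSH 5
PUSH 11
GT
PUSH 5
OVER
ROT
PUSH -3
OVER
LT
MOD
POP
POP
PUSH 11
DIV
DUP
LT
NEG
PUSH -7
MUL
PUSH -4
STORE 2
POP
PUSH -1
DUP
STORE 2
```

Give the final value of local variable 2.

PUSH 5  : 5
PUSH 11 : 5 11
GT      : 0
PUSH 5  : 0 5
OVER    : 0 5 0
ROT     : 5 0 0
PUSH -3 : 5 0 0 -3
OVER    : 5 0 0 -3 0
LT      : 5 0 0 1
MOD     : 5 0 0
POP     : 5 0
POP     : 5
PUSH 11 : 5 11
DIV     : 0
DUP     : 0 0
LT      : 0
NEG     : 0
PUSH -7 : 0 -7
MUL     : 0
PUSH -4 : 0 -4
STORE 2 : 0
POP     : (empty)
PUSH -1 : -1
DUP     : -1 -1
STORE 2 : -1

-1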